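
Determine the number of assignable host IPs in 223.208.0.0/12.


Host bits = 32 - 12 = 20
Total addresses = 2^20 = 1048576
Usable = total - 2 (network and broadcast)
Usable hosts: 1048574


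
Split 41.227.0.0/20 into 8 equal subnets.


New prefix = 20 + 3 = 23
Each subnet has 512 addresses
  41.227.0.0/23
  41.227.2.0/23
  41.227.4.0/23
  41.227.6.0/23
  41.227.8.0/23
  41.227.10.0/23
  41.227.12.0/23
  41.227.14.0/23
Subnets: 41.227.0.0/23, 41.227.2.0/23, 41.227.4.0/23, 41.227.6.0/23, 41.227.8.0/23, 41.227.10.0/23, 41.227.12.0/23, 41.227.14.0/23


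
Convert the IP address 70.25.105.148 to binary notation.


70 = 01000110
25 = 00011001
105 = 01101001
148 = 10010100
Binary: 01000110.00011001.01101001.10010100


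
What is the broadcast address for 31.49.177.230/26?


Network: 31.49.177.192/26
Host bits = 6
Set all host bits to 1:
Broadcast: 31.49.177.255


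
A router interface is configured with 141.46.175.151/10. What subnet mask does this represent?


/10 means 10 network bits, 22 host bits
Binary: 11111111110000000000000000000000
Mask: 255.192.0.0


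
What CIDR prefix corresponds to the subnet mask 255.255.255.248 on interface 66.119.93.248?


Binary: 11111111.11111111.11111111.11111000
Count leading 1s
Prefix: /29


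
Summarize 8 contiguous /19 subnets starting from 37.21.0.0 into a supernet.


Original prefix: /19
Number of subnets: 8 = 2^3
New prefix = 19 - 3 = 16
Supernet: 37.21.0.0/16


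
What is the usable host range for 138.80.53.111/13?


Network: 138.80.0.0
Broadcast: 138.87.255.255
First usable = network + 1
Last usable = broadcast - 1
Range: 138.80.0.1 to 138.87.255.254


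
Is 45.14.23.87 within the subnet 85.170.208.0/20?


Subnet network: 85.170.208.0
Test IP AND mask: 45.14.16.0
No, 45.14.23.87 is not in 85.170.208.0/20


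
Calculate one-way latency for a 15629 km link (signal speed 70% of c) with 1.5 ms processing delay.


Speed = 0.7 * 3e5 km/s = 210000 km/s
Propagation delay = 15629 / 210000 = 0.0744 s = 74.4238 ms
Processing delay = 1.5 ms
Total one-way latency = 75.9238 ms


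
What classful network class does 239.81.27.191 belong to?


First octet: 239
Binary: 11101111
1110xxxx -> Class D (224-239)
Class D (multicast), default mask N/A


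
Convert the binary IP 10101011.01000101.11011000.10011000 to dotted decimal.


10101011 = 171
01000101 = 69
11011000 = 216
10011000 = 152
IP: 171.69.216.152


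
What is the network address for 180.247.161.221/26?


IP:   10110100.11110111.10100001.11011101
Mask: 11111111.11111111.11111111.11000000
AND operation:
Net:  10110100.11110111.10100001.11000000
Network: 180.247.161.192/26


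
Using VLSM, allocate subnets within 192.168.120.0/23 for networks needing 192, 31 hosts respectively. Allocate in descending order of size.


192 hosts -> /24 (254 usable): 192.168.120.0/24
31 hosts -> /26 (62 usable): 192.168.121.0/26
Allocation: 192.168.120.0/24 (192 hosts, 254 usable); 192.168.121.0/26 (31 hosts, 62 usable)


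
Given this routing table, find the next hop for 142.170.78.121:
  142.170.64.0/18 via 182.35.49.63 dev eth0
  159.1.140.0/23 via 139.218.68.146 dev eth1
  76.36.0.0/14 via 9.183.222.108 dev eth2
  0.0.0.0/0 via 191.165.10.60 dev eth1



Longest prefix match for 142.170.78.121:
  /18 142.170.64.0: MATCH
  /23 159.1.140.0: no
  /14 76.36.0.0: no
  /0 0.0.0.0: MATCH
Selected: next-hop 182.35.49.63 via eth0 (matched /18)


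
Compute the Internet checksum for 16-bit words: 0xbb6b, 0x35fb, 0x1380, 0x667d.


Sum all words (with carry folding):
+ 0xbb6b = 0xbb6b
+ 0x35fb = 0xf166
+ 0x1380 = 0x04e7
+ 0x667d = 0x6b64
One's complement: ~0x6b64
Checksum = 0x949b


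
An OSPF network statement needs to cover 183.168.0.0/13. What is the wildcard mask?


Subnet mask: 255.248.0.0
Wildcard = 255.255.255.255 - subnet mask
255 - 255 = 0
255 - 248 = 7
255 - 0 = 255
255 - 0 = 255
Wildcard: 0.7.255.255


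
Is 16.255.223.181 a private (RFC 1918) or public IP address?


RFC 1918 private ranges:
  10.0.0.0/8 (10.0.0.0 - 10.255.255.255)
  172.16.0.0/12 (172.16.0.0 - 172.31.255.255)
  192.168.0.0/16 (192.168.0.0 - 192.168.255.255)
Public (not in any RFC 1918 range)


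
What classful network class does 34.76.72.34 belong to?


First octet: 34
Binary: 00100010
0xxxxxxx -> Class A (1-126)
Class A, default mask 255.0.0.0 (/8)


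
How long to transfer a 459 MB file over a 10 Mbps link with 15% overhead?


Effective throughput = 10 * (1 - 15/100) = 8.5 Mbps
File size in Mb = 459 * 8 = 3672 Mb
Time = 3672 / 8.5
Time = 432 seconds


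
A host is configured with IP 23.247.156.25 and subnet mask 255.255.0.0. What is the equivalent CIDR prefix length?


Binary: 11111111.11111111.00000000.00000000
Count leading 1s
Prefix: /16


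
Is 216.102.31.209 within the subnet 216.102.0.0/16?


Subnet network: 216.102.0.0
Test IP AND mask: 216.102.0.0
Yes, 216.102.31.209 is in 216.102.0.0/16


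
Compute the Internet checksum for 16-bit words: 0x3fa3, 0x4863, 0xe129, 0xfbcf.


Sum all words (with carry folding):
+ 0x3fa3 = 0x3fa3
+ 0x4863 = 0x8806
+ 0xe129 = 0x6930
+ 0xfbcf = 0x6500
One's complement: ~0x6500
Checksum = 0x9aff


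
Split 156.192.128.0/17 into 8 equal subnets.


New prefix = 17 + 3 = 20
Each subnet has 4096 addresses
  156.192.128.0/20
  156.192.144.0/20
  156.192.160.0/20
  156.192.176.0/20
  156.192.192.0/20
  156.192.208.0/20
  156.192.224.0/20
  156.192.240.0/20
Subnets: 156.192.128.0/20, 156.192.144.0/20, 156.192.160.0/20, 156.192.176.0/20, 156.192.192.0/20, 156.192.208.0/20, 156.192.224.0/20, 156.192.240.0/20


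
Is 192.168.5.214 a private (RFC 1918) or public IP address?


RFC 1918 private ranges:
  10.0.0.0/8 (10.0.0.0 - 10.255.255.255)
  172.16.0.0/12 (172.16.0.0 - 172.31.255.255)
  192.168.0.0/16 (192.168.0.0 - 192.168.255.255)
Private (in 192.168.0.0/16)


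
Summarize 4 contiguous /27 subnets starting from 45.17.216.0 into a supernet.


Original prefix: /27
Number of subnets: 4 = 2^2
New prefix = 27 - 2 = 25
Supernet: 45.17.216.0/25


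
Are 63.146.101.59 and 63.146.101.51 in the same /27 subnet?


Mask: 255.255.255.224
63.146.101.59 AND mask = 63.146.101.32
63.146.101.51 AND mask = 63.146.101.32
Yes, same subnet (63.146.101.32)


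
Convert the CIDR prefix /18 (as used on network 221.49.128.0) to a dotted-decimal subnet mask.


/18 means 18 network bits, 14 host bits
Binary: 11111111111111111100000000000000
Mask: 255.255.192.0


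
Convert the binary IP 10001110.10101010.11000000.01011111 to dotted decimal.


10001110 = 142
10101010 = 170
11000000 = 192
01011111 = 95
IP: 142.170.192.95


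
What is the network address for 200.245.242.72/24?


IP:   11001000.11110101.11110010.01001000
Mask: 11111111.11111111.11111111.00000000
AND operation:
Net:  11001000.11110101.11110010.00000000
Network: 200.245.242.0/24


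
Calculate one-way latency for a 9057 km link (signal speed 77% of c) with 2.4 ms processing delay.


Speed = 0.77 * 3e5 km/s = 231000 km/s
Propagation delay = 9057 / 231000 = 0.0392 s = 39.2078 ms
Processing delay = 2.4 ms
Total one-way latency = 41.6078 ms


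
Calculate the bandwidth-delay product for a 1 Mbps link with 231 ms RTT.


BDP = bandwidth * RTT
= 1 Mbps * 231 ms
= 1 * 1e6 * 231 / 1000 bits
= 231000 bits
= 28875 bytes
= 28.1982 KB
BDP = 231000 bits (28875 bytes)


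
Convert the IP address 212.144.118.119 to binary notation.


212 = 11010100
144 = 10010000
118 = 01110110
119 = 01110111
Binary: 11010100.10010000.01110110.01110111


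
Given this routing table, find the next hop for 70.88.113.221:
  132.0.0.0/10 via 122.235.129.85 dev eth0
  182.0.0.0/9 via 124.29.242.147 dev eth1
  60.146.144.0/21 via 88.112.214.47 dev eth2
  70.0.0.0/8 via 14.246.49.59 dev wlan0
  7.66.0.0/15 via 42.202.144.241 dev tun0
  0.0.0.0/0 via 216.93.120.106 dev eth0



Longest prefix match for 70.88.113.221:
  /10 132.0.0.0: no
  /9 182.0.0.0: no
  /21 60.146.144.0: no
  /8 70.0.0.0: MATCH
  /15 7.66.0.0: no
  /0 0.0.0.0: MATCH
Selected: next-hop 14.246.49.59 via wlan0 (matched /8)


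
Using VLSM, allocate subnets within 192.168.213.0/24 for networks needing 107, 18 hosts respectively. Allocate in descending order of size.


107 hosts -> /25 (126 usable): 192.168.213.0/25
18 hosts -> /27 (30 usable): 192.168.213.128/27
Allocation: 192.168.213.0/25 (107 hosts, 126 usable); 192.168.213.128/27 (18 hosts, 30 usable)


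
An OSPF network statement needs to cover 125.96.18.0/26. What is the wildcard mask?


Subnet mask: 255.255.255.192
Wildcard = 255.255.255.255 - subnet mask
255 - 255 = 0
255 - 255 = 0
255 - 255 = 0
255 - 192 = 63
Wildcard: 0.0.0.63


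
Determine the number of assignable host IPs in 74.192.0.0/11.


Host bits = 32 - 11 = 21
Total addresses = 2^21 = 2097152
Usable = total - 2 (network and broadcast)
Usable hosts: 2097150


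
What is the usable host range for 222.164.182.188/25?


Network: 222.164.182.128
Broadcast: 222.164.182.255
First usable = network + 1
Last usable = broadcast - 1
Range: 222.164.182.129 to 222.164.182.254


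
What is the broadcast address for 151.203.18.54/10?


Network: 151.192.0.0/10
Host bits = 22
Set all host bits to 1:
Broadcast: 151.255.255.255


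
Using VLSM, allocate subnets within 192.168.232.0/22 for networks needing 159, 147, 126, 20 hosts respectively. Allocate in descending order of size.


159 hosts -> /24 (254 usable): 192.168.232.0/24
147 hosts -> /24 (254 usable): 192.168.233.0/24
126 hosts -> /25 (126 usable): 192.168.234.0/25
20 hosts -> /27 (30 usable): 192.168.234.128/27
Allocation: 192.168.232.0/24 (159 hosts, 254 usable); 192.168.233.0/24 (147 hosts, 254 usable); 192.168.234.0/25 (126 hosts, 126 usable); 192.168.234.128/27 (20 hosts, 30 usable)


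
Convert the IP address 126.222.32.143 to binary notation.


126 = 01111110
222 = 11011110
32 = 00100000
143 = 10001111
Binary: 01111110.11011110.00100000.10001111


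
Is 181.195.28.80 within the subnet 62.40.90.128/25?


Subnet network: 62.40.90.128
Test IP AND mask: 181.195.28.0
No, 181.195.28.80 is not in 62.40.90.128/25


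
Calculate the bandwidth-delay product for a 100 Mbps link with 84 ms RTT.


BDP = bandwidth * RTT
= 100 Mbps * 84 ms
= 100 * 1e6 * 84 / 1000 bits
= 8400000 bits
= 1050000 bytes
= 1025.3906 KB
BDP = 8400000 bits (1050000 bytes)


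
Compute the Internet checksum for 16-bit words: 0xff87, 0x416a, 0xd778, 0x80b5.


Sum all words (with carry folding):
+ 0xff87 = 0xff87
+ 0x416a = 0x40f2
+ 0xd778 = 0x186b
+ 0x80b5 = 0x9920
One's complement: ~0x9920
Checksum = 0x66df


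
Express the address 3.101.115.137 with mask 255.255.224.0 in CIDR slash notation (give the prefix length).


Binary: 11111111.11111111.11100000.00000000
Count leading 1s
Prefix: /19


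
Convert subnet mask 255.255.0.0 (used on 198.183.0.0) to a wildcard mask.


Subnet mask: 255.255.0.0
Wildcard = 255.255.255.255 - subnet mask
255 - 255 = 0
255 - 255 = 0
255 - 0 = 255
255 - 0 = 255
Wildcard: 0.0.255.255


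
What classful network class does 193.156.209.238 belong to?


First octet: 193
Binary: 11000001
110xxxxx -> Class C (192-223)
Class C, default mask 255.255.255.0 (/24)


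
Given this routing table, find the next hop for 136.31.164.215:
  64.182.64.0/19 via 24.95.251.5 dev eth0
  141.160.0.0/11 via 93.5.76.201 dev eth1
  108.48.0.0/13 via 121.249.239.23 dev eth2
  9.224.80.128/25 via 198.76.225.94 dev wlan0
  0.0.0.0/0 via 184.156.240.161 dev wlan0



Longest prefix match for 136.31.164.215:
  /19 64.182.64.0: no
  /11 141.160.0.0: no
  /13 108.48.0.0: no
  /25 9.224.80.128: no
  /0 0.0.0.0: MATCH
Selected: next-hop 184.156.240.161 via wlan0 (matched /0)


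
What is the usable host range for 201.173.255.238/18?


Network: 201.173.192.0
Broadcast: 201.173.255.255
First usable = network + 1
Last usable = broadcast - 1
Range: 201.173.192.1 to 201.173.255.254


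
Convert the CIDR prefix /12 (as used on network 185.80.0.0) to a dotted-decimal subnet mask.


/12 means 12 network bits, 20 host bits
Binary: 11111111111100000000000000000000
Mask: 255.240.0.0


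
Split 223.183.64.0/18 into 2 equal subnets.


New prefix = 18 + 1 = 19
Each subnet has 8192 addresses
  223.183.64.0/19
  223.183.96.0/19
Subnets: 223.183.64.0/19, 223.183.96.0/19


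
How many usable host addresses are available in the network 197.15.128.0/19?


Host bits = 32 - 19 = 13
Total addresses = 2^13 = 8192
Usable = total - 2 (network and broadcast)
Usable hosts: 8190


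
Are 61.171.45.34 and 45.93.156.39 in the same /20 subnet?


Mask: 255.255.240.0
61.171.45.34 AND mask = 61.171.32.0
45.93.156.39 AND mask = 45.93.144.0
No, different subnets (61.171.32.0 vs 45.93.144.0)


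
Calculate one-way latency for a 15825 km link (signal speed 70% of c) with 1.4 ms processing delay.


Speed = 0.7 * 3e5 km/s = 210000 km/s
Propagation delay = 15825 / 210000 = 0.0754 s = 75.3571 ms
Processing delay = 1.4 ms
Total one-way latency = 76.7571 ms


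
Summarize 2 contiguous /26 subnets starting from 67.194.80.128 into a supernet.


Original prefix: /26
Number of subnets: 2 = 2^1
New prefix = 26 - 1 = 25
Supernet: 67.194.80.128/25


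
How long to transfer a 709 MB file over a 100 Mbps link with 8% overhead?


Effective throughput = 100 * (1 - 8/100) = 92 Mbps
File size in Mb = 709 * 8 = 5672 Mb
Time = 5672 / 92
Time = 61.6522 seconds


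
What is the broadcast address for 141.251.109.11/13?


Network: 141.248.0.0/13
Host bits = 19
Set all host bits to 1:
Broadcast: 141.255.255.255


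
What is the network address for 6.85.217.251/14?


IP:   00000110.01010101.11011001.11111011
Mask: 11111111.11111100.00000000.00000000
AND operation:
Net:  00000110.01010100.00000000.00000000
Network: 6.84.0.0/14


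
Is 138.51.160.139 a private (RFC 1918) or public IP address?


RFC 1918 private ranges:
  10.0.0.0/8 (10.0.0.0 - 10.255.255.255)
  172.16.0.0/12 (172.16.0.0 - 172.31.255.255)
  192.168.0.0/16 (192.168.0.0 - 192.168.255.255)
Public (not in any RFC 1918 range)


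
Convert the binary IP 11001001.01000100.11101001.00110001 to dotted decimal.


11001001 = 201
01000100 = 68
11101001 = 233
00110001 = 49
IP: 201.68.233.49


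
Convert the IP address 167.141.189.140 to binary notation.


167 = 10100111
141 = 10001101
189 = 10111101
140 = 10001100
Binary: 10100111.10001101.10111101.10001100


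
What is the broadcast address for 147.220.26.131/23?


Network: 147.220.26.0/23
Host bits = 9
Set all host bits to 1:
Broadcast: 147.220.27.255


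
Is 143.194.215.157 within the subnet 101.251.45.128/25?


Subnet network: 101.251.45.128
Test IP AND mask: 143.194.215.128
No, 143.194.215.157 is not in 101.251.45.128/25


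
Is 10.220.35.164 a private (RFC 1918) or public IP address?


RFC 1918 private ranges:
  10.0.0.0/8 (10.0.0.0 - 10.255.255.255)
  172.16.0.0/12 (172.16.0.0 - 172.31.255.255)
  192.168.0.0/16 (192.168.0.0 - 192.168.255.255)
Private (in 10.0.0.0/8)


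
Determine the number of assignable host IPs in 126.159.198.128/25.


Host bits = 32 - 25 = 7
Total addresses = 2^7 = 128
Usable = total - 2 (network and broadcast)
Usable hosts: 126


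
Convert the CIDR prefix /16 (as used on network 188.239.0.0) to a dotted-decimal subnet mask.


/16 means 16 network bits, 16 host bits
Binary: 11111111111111110000000000000000
Mask: 255.255.0.0


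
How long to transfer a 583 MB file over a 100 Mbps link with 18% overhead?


Effective throughput = 100 * (1 - 18/100) = 82 Mbps
File size in Mb = 583 * 8 = 4664 Mb
Time = 4664 / 82
Time = 56.878 seconds


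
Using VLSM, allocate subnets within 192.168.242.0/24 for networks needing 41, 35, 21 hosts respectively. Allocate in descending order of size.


41 hosts -> /26 (62 usable): 192.168.242.0/26
35 hosts -> /26 (62 usable): 192.168.242.64/26
21 hosts -> /27 (30 usable): 192.168.242.128/27
Allocation: 192.168.242.0/26 (41 hosts, 62 usable); 192.168.242.64/26 (35 hosts, 62 usable); 192.168.242.128/27 (21 hosts, 30 usable)


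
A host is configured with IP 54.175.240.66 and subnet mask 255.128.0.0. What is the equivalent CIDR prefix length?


Binary: 11111111.10000000.00000000.00000000
Count leading 1s
Prefix: /9


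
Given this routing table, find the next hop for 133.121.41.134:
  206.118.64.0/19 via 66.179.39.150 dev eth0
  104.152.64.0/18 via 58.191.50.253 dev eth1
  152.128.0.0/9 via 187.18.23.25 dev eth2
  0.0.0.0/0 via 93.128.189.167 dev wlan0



Longest prefix match for 133.121.41.134:
  /19 206.118.64.0: no
  /18 104.152.64.0: no
  /9 152.128.0.0: no
  /0 0.0.0.0: MATCH
Selected: next-hop 93.128.189.167 via wlan0 (matched /0)


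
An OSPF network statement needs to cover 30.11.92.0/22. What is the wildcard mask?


Subnet mask: 255.255.252.0
Wildcard = 255.255.255.255 - subnet mask
255 - 255 = 0
255 - 255 = 0
255 - 252 = 3
255 - 0 = 255
Wildcard: 0.0.3.255


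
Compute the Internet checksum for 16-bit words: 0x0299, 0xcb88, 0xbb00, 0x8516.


Sum all words (with carry folding):
+ 0x0299 = 0x0299
+ 0xcb88 = 0xce21
+ 0xbb00 = 0x8922
+ 0x8516 = 0x0e39
One's complement: ~0x0e39
Checksum = 0xf1c6


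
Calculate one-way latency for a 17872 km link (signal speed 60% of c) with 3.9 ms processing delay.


Speed = 0.6 * 3e5 km/s = 180000 km/s
Propagation delay = 17872 / 180000 = 0.0993 s = 99.2889 ms
Processing delay = 3.9 ms
Total one-way latency = 103.1889 ms


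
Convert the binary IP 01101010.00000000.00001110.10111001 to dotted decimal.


01101010 = 106
00000000 = 0
00001110 = 14
10111001 = 185
IP: 106.0.14.185


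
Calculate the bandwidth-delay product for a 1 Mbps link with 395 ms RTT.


BDP = bandwidth * RTT
= 1 Mbps * 395 ms
= 1 * 1e6 * 395 / 1000 bits
= 395000 bits
= 49375 bytes
= 48.2178 KB
BDP = 395000 bits (49375 bytes)


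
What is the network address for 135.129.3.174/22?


IP:   10000111.10000001.00000011.10101110
Mask: 11111111.11111111.11111100.00000000
AND operation:
Net:  10000111.10000001.00000000.00000000
Network: 135.129.0.0/22


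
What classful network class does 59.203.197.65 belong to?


First octet: 59
Binary: 00111011
0xxxxxxx -> Class A (1-126)
Class A, default mask 255.0.0.0 (/8)


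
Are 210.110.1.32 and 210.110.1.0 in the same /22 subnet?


Mask: 255.255.252.0
210.110.1.32 AND mask = 210.110.0.0
210.110.1.0 AND mask = 210.110.0.0
Yes, same subnet (210.110.0.0)


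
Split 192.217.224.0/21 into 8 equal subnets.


New prefix = 21 + 3 = 24
Each subnet has 256 addresses
  192.217.224.0/24
  192.217.225.0/24
  192.217.226.0/24
  192.217.227.0/24
  192.217.228.0/24
  192.217.229.0/24
  192.217.230.0/24
  192.217.231.0/24
Subnets: 192.217.224.0/24, 192.217.225.0/24, 192.217.226.0/24, 192.217.227.0/24, 192.217.228.0/24, 192.217.229.0/24, 192.217.230.0/24, 192.217.231.0/24


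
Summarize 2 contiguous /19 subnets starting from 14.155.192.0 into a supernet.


Original prefix: /19
Number of subnets: 2 = 2^1
New prefix = 19 - 1 = 18
Supernet: 14.155.192.0/18


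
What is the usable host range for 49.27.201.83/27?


Network: 49.27.201.64
Broadcast: 49.27.201.95
First usable = network + 1
Last usable = broadcast - 1
Range: 49.27.201.65 to 49.27.201.94


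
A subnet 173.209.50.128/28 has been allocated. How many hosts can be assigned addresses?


Host bits = 32 - 28 = 4
Total addresses = 2^4 = 16
Usable = total - 2 (network and broadcast)
Usable hosts: 14


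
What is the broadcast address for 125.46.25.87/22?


Network: 125.46.24.0/22
Host bits = 10
Set all host bits to 1:
Broadcast: 125.46.27.255


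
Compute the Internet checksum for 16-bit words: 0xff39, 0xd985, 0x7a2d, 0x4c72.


Sum all words (with carry folding):
+ 0xff39 = 0xff39
+ 0xd985 = 0xd8bf
+ 0x7a2d = 0x52ed
+ 0x4c72 = 0x9f5f
One's complement: ~0x9f5f
Checksum = 0x60a0


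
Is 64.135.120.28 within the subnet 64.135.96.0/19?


Subnet network: 64.135.96.0
Test IP AND mask: 64.135.96.0
Yes, 64.135.120.28 is in 64.135.96.0/19


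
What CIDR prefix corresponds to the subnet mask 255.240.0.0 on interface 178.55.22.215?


Binary: 11111111.11110000.00000000.00000000
Count leading 1s
Prefix: /12


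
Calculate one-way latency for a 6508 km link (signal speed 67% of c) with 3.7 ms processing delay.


Speed = 0.67 * 3e5 km/s = 201000 km/s
Propagation delay = 6508 / 201000 = 0.0324 s = 32.3781 ms
Processing delay = 3.7 ms
Total one-way latency = 36.0781 ms


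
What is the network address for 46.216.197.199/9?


IP:   00101110.11011000.11000101.11000111
Mask: 11111111.10000000.00000000.00000000
AND operation:
Net:  00101110.10000000.00000000.00000000
Network: 46.128.0.0/9


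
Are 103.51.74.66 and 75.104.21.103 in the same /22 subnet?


Mask: 255.255.252.0
103.51.74.66 AND mask = 103.51.72.0
75.104.21.103 AND mask = 75.104.20.0
No, different subnets (103.51.72.0 vs 75.104.20.0)


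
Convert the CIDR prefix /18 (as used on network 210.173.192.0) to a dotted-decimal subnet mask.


/18 means 18 network bits, 14 host bits
Binary: 11111111111111111100000000000000
Mask: 255.255.192.0


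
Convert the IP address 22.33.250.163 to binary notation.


22 = 00010110
33 = 00100001
250 = 11111010
163 = 10100011
Binary: 00010110.00100001.11111010.10100011


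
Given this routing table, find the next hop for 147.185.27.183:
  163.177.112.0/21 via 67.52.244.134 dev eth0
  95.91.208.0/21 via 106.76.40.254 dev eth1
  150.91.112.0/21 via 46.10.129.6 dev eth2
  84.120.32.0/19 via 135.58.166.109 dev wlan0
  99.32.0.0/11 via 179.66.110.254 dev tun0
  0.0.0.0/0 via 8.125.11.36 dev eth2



Longest prefix match for 147.185.27.183:
  /21 163.177.112.0: no
  /21 95.91.208.0: no
  /21 150.91.112.0: no
  /19 84.120.32.0: no
  /11 99.32.0.0: no
  /0 0.0.0.0: MATCH
Selected: next-hop 8.125.11.36 via eth2 (matched /0)


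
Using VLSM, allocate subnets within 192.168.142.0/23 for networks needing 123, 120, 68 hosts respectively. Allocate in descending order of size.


123 hosts -> /25 (126 usable): 192.168.142.0/25
120 hosts -> /25 (126 usable): 192.168.142.128/25
68 hosts -> /25 (126 usable): 192.168.143.0/25
Allocation: 192.168.142.0/25 (123 hosts, 126 usable); 192.168.142.128/25 (120 hosts, 126 usable); 192.168.143.0/25 (68 hosts, 126 usable)


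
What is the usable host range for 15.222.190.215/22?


Network: 15.222.188.0
Broadcast: 15.222.191.255
First usable = network + 1
Last usable = broadcast - 1
Range: 15.222.188.1 to 15.222.191.254


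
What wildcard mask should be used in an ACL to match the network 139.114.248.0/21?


Subnet mask: 255.255.248.0
Wildcard = 255.255.255.255 - subnet mask
255 - 255 = 0
255 - 255 = 0
255 - 248 = 7
255 - 0 = 255
Wildcard: 0.0.7.255


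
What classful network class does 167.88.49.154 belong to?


First octet: 167
Binary: 10100111
10xxxxxx -> Class B (128-191)
Class B, default mask 255.255.0.0 (/16)


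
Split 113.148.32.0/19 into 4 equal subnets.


New prefix = 19 + 2 = 21
Each subnet has 2048 addresses
  113.148.32.0/21
  113.148.40.0/21
  113.148.48.0/21
  113.148.56.0/21
Subnets: 113.148.32.0/21, 113.148.40.0/21, 113.148.48.0/21, 113.148.56.0/21


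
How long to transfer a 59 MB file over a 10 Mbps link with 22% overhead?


Effective throughput = 10 * (1 - 22/100) = 7.8 Mbps
File size in Mb = 59 * 8 = 472 Mb
Time = 472 / 7.8
Time = 60.5128 seconds


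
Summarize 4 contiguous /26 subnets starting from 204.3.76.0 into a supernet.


Original prefix: /26
Number of subnets: 4 = 2^2
New prefix = 26 - 2 = 24
Supernet: 204.3.76.0/24


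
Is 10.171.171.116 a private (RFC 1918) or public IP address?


RFC 1918 private ranges:
  10.0.0.0/8 (10.0.0.0 - 10.255.255.255)
  172.16.0.0/12 (172.16.0.0 - 172.31.255.255)
  192.168.0.0/16 (192.168.0.0 - 192.168.255.255)
Private (in 10.0.0.0/8)


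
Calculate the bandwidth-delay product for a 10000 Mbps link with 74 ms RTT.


BDP = bandwidth * RTT
= 10000 Mbps * 74 ms
= 10000 * 1e6 * 74 / 1000 bits
= 740000000 bits
= 92500000 bytes
= 90332.0312 KB
BDP = 740000000 bits (92500000 bytes)


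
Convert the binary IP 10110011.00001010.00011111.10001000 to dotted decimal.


10110011 = 179
00001010 = 10
00011111 = 31
10001000 = 136
IP: 179.10.31.136


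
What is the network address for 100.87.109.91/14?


IP:   01100100.01010111.01101101.01011011
Mask: 11111111.11111100.00000000.00000000
AND operation:
Net:  01100100.01010100.00000000.00000000
Network: 100.84.0.0/14


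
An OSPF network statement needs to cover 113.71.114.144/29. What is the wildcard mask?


Subnet mask: 255.255.255.248
Wildcard = 255.255.255.255 - subnet mask
255 - 255 = 0
255 - 255 = 0
255 - 255 = 0
255 - 248 = 7
Wildcard: 0.0.0.7


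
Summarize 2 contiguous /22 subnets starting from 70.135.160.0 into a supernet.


Original prefix: /22
Number of subnets: 2 = 2^1
New prefix = 22 - 1 = 21
Supernet: 70.135.160.0/21


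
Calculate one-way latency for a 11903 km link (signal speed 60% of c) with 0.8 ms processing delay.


Speed = 0.6 * 3e5 km/s = 180000 km/s
Propagation delay = 11903 / 180000 = 0.0661 s = 66.1278 ms
Processing delay = 0.8 ms
Total one-way latency = 66.9278 ms


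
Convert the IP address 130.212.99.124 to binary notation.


130 = 10000010
212 = 11010100
99 = 01100011
124 = 01111100
Binary: 10000010.11010100.01100011.01111100


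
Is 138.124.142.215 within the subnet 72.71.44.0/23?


Subnet network: 72.71.44.0
Test IP AND mask: 138.124.142.0
No, 138.124.142.215 is not in 72.71.44.0/23


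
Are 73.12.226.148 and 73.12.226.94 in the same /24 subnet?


Mask: 255.255.255.0
73.12.226.148 AND mask = 73.12.226.0
73.12.226.94 AND mask = 73.12.226.0
Yes, same subnet (73.12.226.0)


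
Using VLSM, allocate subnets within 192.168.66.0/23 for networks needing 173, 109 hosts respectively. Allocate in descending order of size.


173 hosts -> /24 (254 usable): 192.168.66.0/24
109 hosts -> /25 (126 usable): 192.168.67.0/25
Allocation: 192.168.66.0/24 (173 hosts, 254 usable); 192.168.67.0/25 (109 hosts, 126 usable)


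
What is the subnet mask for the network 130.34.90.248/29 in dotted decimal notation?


/29 means 29 network bits, 3 host bits
Binary: 11111111111111111111111111111000
Mask: 255.255.255.248


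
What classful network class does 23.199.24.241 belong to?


First octet: 23
Binary: 00010111
0xxxxxxx -> Class A (1-126)
Class A, default mask 255.0.0.0 (/8)


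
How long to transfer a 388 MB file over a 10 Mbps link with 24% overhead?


Effective throughput = 10 * (1 - 24/100) = 7.6 Mbps
File size in Mb = 388 * 8 = 3104 Mb
Time = 3104 / 7.6
Time = 408.4211 seconds


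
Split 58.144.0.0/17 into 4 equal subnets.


New prefix = 17 + 2 = 19
Each subnet has 8192 addresses
  58.144.0.0/19
  58.144.32.0/19
  58.144.64.0/19
  58.144.96.0/19
Subnets: 58.144.0.0/19, 58.144.32.0/19, 58.144.64.0/19, 58.144.96.0/19


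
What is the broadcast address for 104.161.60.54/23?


Network: 104.161.60.0/23
Host bits = 9
Set all host bits to 1:
Broadcast: 104.161.61.255


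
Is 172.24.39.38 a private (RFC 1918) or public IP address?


RFC 1918 private ranges:
  10.0.0.0/8 (10.0.0.0 - 10.255.255.255)
  172.16.0.0/12 (172.16.0.0 - 172.31.255.255)
  192.168.0.0/16 (192.168.0.0 - 192.168.255.255)
Private (in 172.16.0.0/12)


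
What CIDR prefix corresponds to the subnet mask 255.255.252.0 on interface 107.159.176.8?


Binary: 11111111.11111111.11111100.00000000
Count leading 1s
Prefix: /22


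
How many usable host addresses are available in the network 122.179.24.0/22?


Host bits = 32 - 22 = 10
Total addresses = 2^10 = 1024
Usable = total - 2 (network and broadcast)
Usable hosts: 1022


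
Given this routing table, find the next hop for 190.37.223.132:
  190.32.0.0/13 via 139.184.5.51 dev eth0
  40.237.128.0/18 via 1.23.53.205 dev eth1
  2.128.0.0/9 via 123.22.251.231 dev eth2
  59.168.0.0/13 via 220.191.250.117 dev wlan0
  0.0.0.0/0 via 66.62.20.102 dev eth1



Longest prefix match for 190.37.223.132:
  /13 190.32.0.0: MATCH
  /18 40.237.128.0: no
  /9 2.128.0.0: no
  /13 59.168.0.0: no
  /0 0.0.0.0: MATCH
Selected: next-hop 139.184.5.51 via eth0 (matched /13)


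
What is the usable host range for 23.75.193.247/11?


Network: 23.64.0.0
Broadcast: 23.95.255.255
First usable = network + 1
Last usable = broadcast - 1
Range: 23.64.0.1 to 23.95.255.254


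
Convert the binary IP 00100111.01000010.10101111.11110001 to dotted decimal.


00100111 = 39
01000010 = 66
10101111 = 175
11110001 = 241
IP: 39.66.175.241


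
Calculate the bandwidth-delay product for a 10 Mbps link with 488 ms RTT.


BDP = bandwidth * RTT
= 10 Mbps * 488 ms
= 10 * 1e6 * 488 / 1000 bits
= 4880000 bits
= 610000 bytes
= 595.7031 KB
BDP = 4880000 bits (610000 bytes)


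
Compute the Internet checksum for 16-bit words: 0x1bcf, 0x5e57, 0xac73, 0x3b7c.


Sum all words (with carry folding):
+ 0x1bcf = 0x1bcf
+ 0x5e57 = 0x7a26
+ 0xac73 = 0x269a
+ 0x3b7c = 0x6216
One's complement: ~0x6216
Checksum = 0x9de9


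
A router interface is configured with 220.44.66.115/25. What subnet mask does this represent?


/25 means 25 network bits, 7 host bits
Binary: 11111111111111111111111110000000
Mask: 255.255.255.128


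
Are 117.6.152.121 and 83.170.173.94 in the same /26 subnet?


Mask: 255.255.255.192
117.6.152.121 AND mask = 117.6.152.64
83.170.173.94 AND mask = 83.170.173.64
No, different subnets (117.6.152.64 vs 83.170.173.64)


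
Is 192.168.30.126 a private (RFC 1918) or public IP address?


RFC 1918 private ranges:
  10.0.0.0/8 (10.0.0.0 - 10.255.255.255)
  172.16.0.0/12 (172.16.0.0 - 172.31.255.255)
  192.168.0.0/16 (192.168.0.0 - 192.168.255.255)
Private (in 192.168.0.0/16)


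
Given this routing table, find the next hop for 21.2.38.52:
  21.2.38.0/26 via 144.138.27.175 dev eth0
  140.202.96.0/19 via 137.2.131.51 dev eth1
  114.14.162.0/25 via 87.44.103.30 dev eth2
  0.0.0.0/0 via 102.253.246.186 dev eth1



Longest prefix match for 21.2.38.52:
  /26 21.2.38.0: MATCH
  /19 140.202.96.0: no
  /25 114.14.162.0: no
  /0 0.0.0.0: MATCH
Selected: next-hop 144.138.27.175 via eth0 (matched /26)


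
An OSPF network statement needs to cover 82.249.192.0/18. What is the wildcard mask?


Subnet mask: 255.255.192.0
Wildcard = 255.255.255.255 - subnet mask
255 - 255 = 0
255 - 255 = 0
255 - 192 = 63
255 - 0 = 255
Wildcard: 0.0.63.255


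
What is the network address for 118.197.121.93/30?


IP:   01110110.11000101.01111001.01011101
Mask: 11111111.11111111.11111111.11111100
AND operation:
Net:  01110110.11000101.01111001.01011100
Network: 118.197.121.92/30


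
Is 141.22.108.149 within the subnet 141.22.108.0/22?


Subnet network: 141.22.108.0
Test IP AND mask: 141.22.108.0
Yes, 141.22.108.149 is in 141.22.108.0/22


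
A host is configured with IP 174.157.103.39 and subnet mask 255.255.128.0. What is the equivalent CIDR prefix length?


Binary: 11111111.11111111.10000000.00000000
Count leading 1s
Prefix: /17


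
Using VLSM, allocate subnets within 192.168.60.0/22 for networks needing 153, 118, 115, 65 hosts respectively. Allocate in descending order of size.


153 hosts -> /24 (254 usable): 192.168.60.0/24
118 hosts -> /25 (126 usable): 192.168.61.0/25
115 hosts -> /25 (126 usable): 192.168.61.128/25
65 hosts -> /25 (126 usable): 192.168.62.0/25
Allocation: 192.168.60.0/24 (153 hosts, 254 usable); 192.168.61.0/25 (118 hosts, 126 usable); 192.168.61.128/25 (115 hosts, 126 usable); 192.168.62.0/25 (65 hosts, 126 usable)


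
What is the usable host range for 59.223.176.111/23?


Network: 59.223.176.0
Broadcast: 59.223.177.255
First usable = network + 1
Last usable = broadcast - 1
Range: 59.223.176.1 to 59.223.177.254


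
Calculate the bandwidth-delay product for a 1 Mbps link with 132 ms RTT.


BDP = bandwidth * RTT
= 1 Mbps * 132 ms
= 1 * 1e6 * 132 / 1000 bits
= 132000 bits
= 16500 bytes
= 16.1133 KB
BDP = 132000 bits (16500 bytes)


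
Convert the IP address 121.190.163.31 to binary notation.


121 = 01111001
190 = 10111110
163 = 10100011
31 = 00011111
Binary: 01111001.10111110.10100011.00011111


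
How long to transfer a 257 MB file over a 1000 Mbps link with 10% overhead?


Effective throughput = 1000 * (1 - 10/100) = 900 Mbps
File size in Mb = 257 * 8 = 2056 Mb
Time = 2056 / 900
Time = 2.2844 seconds


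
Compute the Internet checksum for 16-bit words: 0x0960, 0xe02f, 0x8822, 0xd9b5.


Sum all words (with carry folding):
+ 0x0960 = 0x0960
+ 0xe02f = 0xe98f
+ 0x8822 = 0x71b2
+ 0xd9b5 = 0x4b68
One's complement: ~0x4b68
Checksum = 0xb497


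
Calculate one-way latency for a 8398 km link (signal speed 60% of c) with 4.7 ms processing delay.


Speed = 0.6 * 3e5 km/s = 180000 km/s
Propagation delay = 8398 / 180000 = 0.0467 s = 46.6556 ms
Processing delay = 4.7 ms
Total one-way latency = 51.3556 ms


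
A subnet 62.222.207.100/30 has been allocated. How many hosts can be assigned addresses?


Host bits = 32 - 30 = 2
Total addresses = 2^2 = 4
Usable = total - 2 (network and broadcast)
Usable hosts: 2


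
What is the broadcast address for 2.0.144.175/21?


Network: 2.0.144.0/21
Host bits = 11
Set all host bits to 1:
Broadcast: 2.0.151.255


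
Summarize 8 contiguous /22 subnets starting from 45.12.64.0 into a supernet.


Original prefix: /22
Number of subnets: 8 = 2^3
New prefix = 22 - 3 = 19
Supernet: 45.12.64.0/19


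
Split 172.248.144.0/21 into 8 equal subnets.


New prefix = 21 + 3 = 24
Each subnet has 256 addresses
  172.248.144.0/24
  172.248.145.0/24
  172.248.146.0/24
  172.248.147.0/24
  172.248.148.0/24
  172.248.149.0/24
  172.248.150.0/24
  172.248.151.0/24
Subnets: 172.248.144.0/24, 172.248.145.0/24, 172.248.146.0/24, 172.248.147.0/24, 172.248.148.0/24, 172.248.149.0/24, 172.248.150.0/24, 172.248.151.0/24


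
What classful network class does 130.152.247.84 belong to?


First octet: 130
Binary: 10000010
10xxxxxx -> Class B (128-191)
Class B, default mask 255.255.0.0 (/16)


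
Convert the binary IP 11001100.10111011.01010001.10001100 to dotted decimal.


11001100 = 204
10111011 = 187
01010001 = 81
10001100 = 140
IP: 204.187.81.140


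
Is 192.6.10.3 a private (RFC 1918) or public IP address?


RFC 1918 private ranges:
  10.0.0.0/8 (10.0.0.0 - 10.255.255.255)
  172.16.0.0/12 (172.16.0.0 - 172.31.255.255)
  192.168.0.0/16 (192.168.0.0 - 192.168.255.255)
Public (not in any RFC 1918 range)


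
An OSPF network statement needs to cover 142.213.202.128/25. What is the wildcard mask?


Subnet mask: 255.255.255.128
Wildcard = 255.255.255.255 - subnet mask
255 - 255 = 0
255 - 255 = 0
255 - 255 = 0
255 - 128 = 127
Wildcard: 0.0.0.127


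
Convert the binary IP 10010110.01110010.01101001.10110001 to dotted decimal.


10010110 = 150
01110010 = 114
01101001 = 105
10110001 = 177
IP: 150.114.105.177


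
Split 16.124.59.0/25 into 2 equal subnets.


New prefix = 25 + 1 = 26
Each subnet has 64 addresses
  16.124.59.0/26
  16.124.59.64/26
Subnets: 16.124.59.0/26, 16.124.59.64/26


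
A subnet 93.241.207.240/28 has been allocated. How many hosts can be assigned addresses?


Host bits = 32 - 28 = 4
Total addresses = 2^4 = 16
Usable = total - 2 (network and broadcast)
Usable hosts: 14


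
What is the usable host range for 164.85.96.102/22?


Network: 164.85.96.0
Broadcast: 164.85.99.255
First usable = network + 1
Last usable = broadcast - 1
Range: 164.85.96.1 to 164.85.99.254


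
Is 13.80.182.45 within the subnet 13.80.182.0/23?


Subnet network: 13.80.182.0
Test IP AND mask: 13.80.182.0
Yes, 13.80.182.45 is in 13.80.182.0/23


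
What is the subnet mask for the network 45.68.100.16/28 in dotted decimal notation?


/28 means 28 network bits, 4 host bits
Binary: 11111111111111111111111111110000
Mask: 255.255.255.240


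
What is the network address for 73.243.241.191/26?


IP:   01001001.11110011.11110001.10111111
Mask: 11111111.11111111.11111111.11000000
AND operation:
Net:  01001001.11110011.11110001.10000000
Network: 73.243.241.128/26


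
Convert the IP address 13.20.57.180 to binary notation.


13 = 00001101
20 = 00010100
57 = 00111001
180 = 10110100
Binary: 00001101.00010100.00111001.10110100


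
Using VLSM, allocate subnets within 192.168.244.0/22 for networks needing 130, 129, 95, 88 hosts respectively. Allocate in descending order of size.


130 hosts -> /24 (254 usable): 192.168.244.0/24
129 hosts -> /24 (254 usable): 192.168.245.0/24
95 hosts -> /25 (126 usable): 192.168.246.0/25
88 hosts -> /25 (126 usable): 192.168.246.128/25
Allocation: 192.168.244.0/24 (130 hosts, 254 usable); 192.168.245.0/24 (129 hosts, 254 usable); 192.168.246.0/25 (95 hosts, 126 usable); 192.168.246.128/25 (88 hosts, 126 usable)


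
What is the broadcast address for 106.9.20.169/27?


Network: 106.9.20.160/27
Host bits = 5
Set all host bits to 1:
Broadcast: 106.9.20.191


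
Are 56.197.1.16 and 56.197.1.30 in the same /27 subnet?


Mask: 255.255.255.224
56.197.1.16 AND mask = 56.197.1.0
56.197.1.30 AND mask = 56.197.1.0
Yes, same subnet (56.197.1.0)


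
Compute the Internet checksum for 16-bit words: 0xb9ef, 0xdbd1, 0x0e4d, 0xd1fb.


Sum all words (with carry folding):
+ 0xb9ef = 0xb9ef
+ 0xdbd1 = 0x95c1
+ 0x0e4d = 0xa40e
+ 0xd1fb = 0x760a
One's complement: ~0x760a
Checksum = 0x89f5


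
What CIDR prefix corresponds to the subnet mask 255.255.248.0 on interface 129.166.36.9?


Binary: 11111111.11111111.11111000.00000000
Count leading 1s
Prefix: /21


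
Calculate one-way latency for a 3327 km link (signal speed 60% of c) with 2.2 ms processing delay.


Speed = 0.6 * 3e5 km/s = 180000 km/s
Propagation delay = 3327 / 180000 = 0.0185 s = 18.4833 ms
Processing delay = 2.2 ms
Total one-way latency = 20.6833 ms


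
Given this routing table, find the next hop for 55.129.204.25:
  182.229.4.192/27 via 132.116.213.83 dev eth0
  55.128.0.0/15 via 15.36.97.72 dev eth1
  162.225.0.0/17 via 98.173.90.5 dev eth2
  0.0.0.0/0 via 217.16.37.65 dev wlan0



Longest prefix match for 55.129.204.25:
  /27 182.229.4.192: no
  /15 55.128.0.0: MATCH
  /17 162.225.0.0: no
  /0 0.0.0.0: MATCH
Selected: next-hop 15.36.97.72 via eth1 (matched /15)


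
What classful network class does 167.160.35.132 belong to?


First octet: 167
Binary: 10100111
10xxxxxx -> Class B (128-191)
Class B, default mask 255.255.0.0 (/16)


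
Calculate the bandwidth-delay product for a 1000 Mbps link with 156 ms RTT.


BDP = bandwidth * RTT
= 1000 Mbps * 156 ms
= 1000 * 1e6 * 156 / 1000 bits
= 156000000 bits
= 19500000 bytes
= 19042.9688 KB
BDP = 156000000 bits (19500000 bytes)


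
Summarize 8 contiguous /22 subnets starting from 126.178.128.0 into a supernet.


Original prefix: /22
Number of subnets: 8 = 2^3
New prefix = 22 - 3 = 19
Supernet: 126.178.128.0/19


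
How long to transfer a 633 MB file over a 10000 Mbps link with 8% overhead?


Effective throughput = 10000 * (1 - 8/100) = 9200 Mbps
File size in Mb = 633 * 8 = 5064 Mb
Time = 5064 / 9200
Time = 0.5504 seconds


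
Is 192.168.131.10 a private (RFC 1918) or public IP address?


RFC 1918 private ranges:
  10.0.0.0/8 (10.0.0.0 - 10.255.255.255)
  172.16.0.0/12 (172.16.0.0 - 172.31.255.255)
  192.168.0.0/16 (192.168.0.0 - 192.168.255.255)
Private (in 192.168.0.0/16)


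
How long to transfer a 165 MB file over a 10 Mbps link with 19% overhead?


Effective throughput = 10 * (1 - 19/100) = 8.1 Mbps
File size in Mb = 165 * 8 = 1320 Mb
Time = 1320 / 8.1
Time = 162.963 seconds


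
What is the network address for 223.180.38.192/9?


IP:   11011111.10110100.00100110.11000000
Mask: 11111111.10000000.00000000.00000000
AND operation:
Net:  11011111.10000000.00000000.00000000
Network: 223.128.0.0/9


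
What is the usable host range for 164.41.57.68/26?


Network: 164.41.57.64
Broadcast: 164.41.57.127
First usable = network + 1
Last usable = broadcast - 1
Range: 164.41.57.65 to 164.41.57.126
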